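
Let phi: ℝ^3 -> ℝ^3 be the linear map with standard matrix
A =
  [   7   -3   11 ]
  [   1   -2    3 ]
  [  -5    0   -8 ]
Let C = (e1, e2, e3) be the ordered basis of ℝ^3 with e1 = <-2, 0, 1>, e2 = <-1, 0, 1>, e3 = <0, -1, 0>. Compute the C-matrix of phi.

[[1, -1, -3], [1, -2, 3], [-1, -2, -2]]

Let P have columns e1, ..., e3. Then [phi]_C = P^(-1) A P.
Here det P = -1, so P^(-1) is integer; computing A P first and then P^(-1)(A P) gives [[1, -1, -3], [1, -2, 3], [-1, -2, -2]].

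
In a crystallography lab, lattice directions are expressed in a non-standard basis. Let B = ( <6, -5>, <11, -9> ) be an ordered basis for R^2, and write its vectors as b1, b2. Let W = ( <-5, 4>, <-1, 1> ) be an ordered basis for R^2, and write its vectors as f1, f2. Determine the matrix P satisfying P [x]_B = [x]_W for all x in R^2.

[[-1, -2], [-1, -1]]

Let M have columns bj and N have columns fj. Then for every x, N [x]_W = x = M [x]_B, so P = N^(-1) M.
Since det N = -1, N^(-1) has integer entries; multiplying gives P = [[-1, -2], [-1, -1]].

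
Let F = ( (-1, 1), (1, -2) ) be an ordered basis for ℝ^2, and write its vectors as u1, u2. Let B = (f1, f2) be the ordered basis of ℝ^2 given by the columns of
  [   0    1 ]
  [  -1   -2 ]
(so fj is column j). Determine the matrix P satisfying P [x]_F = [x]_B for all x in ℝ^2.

[[1, 0], [-1, 1]]

Take x = uj: its F-coordinates are the j-th standard unit vector, so P e_j — column j of P — equals [uj]_B.
u1 = f1 - f2, giving column 1 = (1, -1); repeating for each j gives P = [[1, 0], [-1, 1]].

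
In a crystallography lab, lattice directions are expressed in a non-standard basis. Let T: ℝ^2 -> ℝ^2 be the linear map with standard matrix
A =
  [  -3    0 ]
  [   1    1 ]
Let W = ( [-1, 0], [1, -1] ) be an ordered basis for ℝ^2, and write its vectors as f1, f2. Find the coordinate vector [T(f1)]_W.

[-2, 1]

Column 1 of [T]_W is the W-coordinate vector of T(f1).
In standard coordinates T(f1) = A f1 = [3, -1].
Converting to W: [3, -1] = -2f1 + f2, so the coordinate vector is [-2, 1].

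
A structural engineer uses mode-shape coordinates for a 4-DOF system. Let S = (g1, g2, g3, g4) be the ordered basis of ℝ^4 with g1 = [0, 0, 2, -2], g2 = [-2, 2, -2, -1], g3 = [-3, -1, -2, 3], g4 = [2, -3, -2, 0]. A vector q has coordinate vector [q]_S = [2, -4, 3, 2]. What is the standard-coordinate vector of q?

[3, -17, 2, 9]

The coordinates say q = 2g1 - 4g2 + 3g3 + 2g4; adding the scaled basis vectors gives [3, -17, 2, 9].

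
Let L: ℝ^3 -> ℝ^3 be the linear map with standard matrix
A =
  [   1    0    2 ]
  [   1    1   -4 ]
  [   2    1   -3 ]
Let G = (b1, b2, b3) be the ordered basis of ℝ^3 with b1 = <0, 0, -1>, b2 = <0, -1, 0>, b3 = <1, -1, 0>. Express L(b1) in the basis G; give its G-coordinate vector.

<-3, -2, -2>

Column 1 of [L]_G is the G-coordinate vector of L(b1).
In standard coordinates L(b1) = A b1 = <-2, 4, 3>.
Converting to G: <-2, 4, 3> = -3b1 - 2b2 - 2b3, so the coordinate vector is <-3, -2, -2>.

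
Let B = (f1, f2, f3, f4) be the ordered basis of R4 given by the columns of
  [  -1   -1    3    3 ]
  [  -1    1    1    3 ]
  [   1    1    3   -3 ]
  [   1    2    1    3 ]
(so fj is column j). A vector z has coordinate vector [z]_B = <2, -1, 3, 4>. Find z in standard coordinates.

The coordinates say z = 2f1 - f2 + 3f3 + 4f4; adding the scaled basis vectors gives <20, 12, -2, 15>.

<20, 12, -2, 15>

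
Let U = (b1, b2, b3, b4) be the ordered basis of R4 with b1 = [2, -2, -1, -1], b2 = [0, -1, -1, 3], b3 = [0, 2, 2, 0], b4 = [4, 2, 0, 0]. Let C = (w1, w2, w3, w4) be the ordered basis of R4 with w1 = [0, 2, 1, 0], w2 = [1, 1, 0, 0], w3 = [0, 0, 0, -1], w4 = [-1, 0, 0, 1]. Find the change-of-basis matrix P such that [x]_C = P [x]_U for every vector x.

Let M have columns bj and N have columns wj. Then for every x, N [x]_C = x = M [x]_U, so P = N^(-1) M.
Since det N = 1, N^(-1) has integer entries; multiplying gives P = [[-1, -1, 2, 0], [0, 1, -2, 2], [-1, -2, -2, -2], [-2, 1, -2, -2]].

[[-1, -1, 2, 0], [0, 1, -2, 2], [-1, -2, -2, -2], [-2, 1, -2, -2]]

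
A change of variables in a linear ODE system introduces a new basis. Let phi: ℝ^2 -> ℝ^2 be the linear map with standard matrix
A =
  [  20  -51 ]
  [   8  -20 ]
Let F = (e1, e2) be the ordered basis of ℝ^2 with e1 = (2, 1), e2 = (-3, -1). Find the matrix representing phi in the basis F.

[[-1, -3], [3, 1]]

Let P have columns e1, e2. Then [phi]_F = P^(-1) A P.
Here det P = 1, so P^(-1) is integer; computing A P first and then P^(-1)(A P) gives [[-1, -3], [3, 1]].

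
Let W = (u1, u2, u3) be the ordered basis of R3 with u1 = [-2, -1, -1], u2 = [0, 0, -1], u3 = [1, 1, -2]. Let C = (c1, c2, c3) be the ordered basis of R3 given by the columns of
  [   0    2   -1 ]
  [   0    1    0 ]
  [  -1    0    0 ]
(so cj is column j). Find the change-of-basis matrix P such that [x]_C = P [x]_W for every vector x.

Let M have columns uj and N have columns cj. Then for every x, N [x]_C = x = M [x]_W, so P = N^(-1) M.
Since det N = -1, N^(-1) has integer entries; multiplying gives P = [[1, 1, 2], [-1, 0, 1], [0, 0, 1]].

[[1, 1, 2], [-1, 0, 1], [0, 0, 1]]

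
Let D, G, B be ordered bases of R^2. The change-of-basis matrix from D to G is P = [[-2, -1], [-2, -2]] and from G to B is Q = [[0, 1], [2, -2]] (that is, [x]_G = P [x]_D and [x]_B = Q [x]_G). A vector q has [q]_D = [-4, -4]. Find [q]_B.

First [q]_G = P [q]_D = [12, 16].
Then [q]_B = Q [q]_G = [16, -8].

[16, -8]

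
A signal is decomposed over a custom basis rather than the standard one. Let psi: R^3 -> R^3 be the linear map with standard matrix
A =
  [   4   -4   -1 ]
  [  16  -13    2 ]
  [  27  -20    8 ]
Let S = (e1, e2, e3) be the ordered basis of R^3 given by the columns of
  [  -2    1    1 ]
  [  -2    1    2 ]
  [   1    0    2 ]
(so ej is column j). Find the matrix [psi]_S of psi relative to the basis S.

[[0, 1, 3], [2, -1, 0], [-3, 3, 0]]

Let P have columns e1, ..., e3. Then [psi]_S = P^(-1) A P.
Here det P = 1, so P^(-1) is integer; computing A P first and then P^(-1)(A P) gives [[0, 1, 3], [2, -1, 0], [-3, 3, 0]].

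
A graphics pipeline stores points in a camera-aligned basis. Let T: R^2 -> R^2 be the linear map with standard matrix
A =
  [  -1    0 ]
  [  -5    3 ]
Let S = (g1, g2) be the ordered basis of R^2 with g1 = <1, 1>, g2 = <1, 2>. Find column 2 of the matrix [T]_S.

<-3, 2>

Column 2 of [T]_S is the S-coordinate vector of T(g2).
In standard coordinates T(g2) = A g2 = <-1, 1>.
Converting to S: <-1, 1> = -3g1 + 2g2, so the coordinate vector is <-3, 2>.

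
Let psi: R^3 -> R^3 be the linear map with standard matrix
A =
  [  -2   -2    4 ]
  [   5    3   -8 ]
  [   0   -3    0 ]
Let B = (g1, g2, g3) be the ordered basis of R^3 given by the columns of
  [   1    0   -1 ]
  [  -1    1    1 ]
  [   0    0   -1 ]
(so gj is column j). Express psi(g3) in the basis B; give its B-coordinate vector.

Column 3 of [psi]_B is the B-coordinate vector of psi(g3).
In standard coordinates psi(g3) = A g3 = (-4, 6, -3).
Converting to B: (-4, 6, -3) = -g1 + 2g2 + 3g3, so the coordinate vector is (-1, 2, 3).

(-1, 2, 3)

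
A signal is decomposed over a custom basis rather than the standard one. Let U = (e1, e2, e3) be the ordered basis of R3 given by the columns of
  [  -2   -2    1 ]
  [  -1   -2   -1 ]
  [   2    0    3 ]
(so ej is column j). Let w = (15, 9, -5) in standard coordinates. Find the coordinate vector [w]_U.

(-4, -3, 1)

[w]_U is the unique c with M c = w, where M has columns e1, ..., e3.
Solving this 3x3 system gives c = (-4, -3, 1).
Check: -4e1 - 3e2 + e3 = (15, 9, -5).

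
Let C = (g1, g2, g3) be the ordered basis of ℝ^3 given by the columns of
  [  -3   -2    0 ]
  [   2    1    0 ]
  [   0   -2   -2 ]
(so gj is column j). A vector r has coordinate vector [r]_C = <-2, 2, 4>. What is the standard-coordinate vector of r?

<2, -2, -12>

The coordinates say r = -2g1 + 2g2 + 4g3; adding the scaled basis vectors gives <2, -2, -12>.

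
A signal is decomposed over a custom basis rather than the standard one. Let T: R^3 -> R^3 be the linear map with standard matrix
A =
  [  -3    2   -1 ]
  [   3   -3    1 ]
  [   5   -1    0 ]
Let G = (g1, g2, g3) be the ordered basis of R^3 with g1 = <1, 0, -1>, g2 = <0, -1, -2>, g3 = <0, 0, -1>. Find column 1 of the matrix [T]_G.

Column 1 of [T]_G is the G-coordinate vector of T(g1).
In standard coordinates T(g1) = A g1 = <-2, 2, 5>.
Converting to G: <-2, 2, 5> = -2g1 - 2g2 + g3, so the coordinate vector is <-2, -2, 1>.

<-2, -2, 1>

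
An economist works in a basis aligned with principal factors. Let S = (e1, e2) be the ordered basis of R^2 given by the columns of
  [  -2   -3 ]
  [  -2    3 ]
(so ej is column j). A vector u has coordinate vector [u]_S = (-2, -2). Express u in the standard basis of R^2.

(10, -2)

By definition u = -2e1 - 2e2.
Summing componentwise gives (10, -2).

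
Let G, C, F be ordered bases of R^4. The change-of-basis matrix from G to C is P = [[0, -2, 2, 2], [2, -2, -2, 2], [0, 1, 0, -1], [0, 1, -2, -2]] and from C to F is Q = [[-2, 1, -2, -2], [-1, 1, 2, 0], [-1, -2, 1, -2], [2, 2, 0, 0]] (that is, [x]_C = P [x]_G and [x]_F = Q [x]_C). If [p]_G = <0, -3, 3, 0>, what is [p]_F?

<0, -18, 3, 24>

Composing the changes, [p]_F = Q P [p]_G.
Q P = [[2, -2, -2, 4], [2, 2, -4, -2], [-4, 5, 6, -3], [4, -8, 0, 8]]; applying this to <0, -3, 3, 0> gives <0, -18, 3, 24>.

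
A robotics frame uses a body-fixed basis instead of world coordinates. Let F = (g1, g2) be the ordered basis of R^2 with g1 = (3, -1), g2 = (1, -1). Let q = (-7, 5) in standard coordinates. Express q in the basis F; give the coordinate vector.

(-1, -4)

[q]_F is the unique c with M c = q, where M has columns g1, g2.
System: 3c_1 + c_2 = -7, -c_1 - c_2 = 5; solving gives c_1 = -1, c_2 = -4.
Check: -g1 - 4g2 = (-7, 5).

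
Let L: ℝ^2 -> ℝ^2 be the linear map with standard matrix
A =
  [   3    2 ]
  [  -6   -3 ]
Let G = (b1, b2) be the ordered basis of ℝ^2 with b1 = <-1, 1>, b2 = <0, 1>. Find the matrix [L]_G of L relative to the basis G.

[[1, -2], [2, -1]]

Let P have columns b1, b2. Then [L]_G = P^(-1) A P.
Here det P = -1, so P^(-1) is integer; computing A P first and then P^(-1)(A P) gives [[1, -2], [2, -1]].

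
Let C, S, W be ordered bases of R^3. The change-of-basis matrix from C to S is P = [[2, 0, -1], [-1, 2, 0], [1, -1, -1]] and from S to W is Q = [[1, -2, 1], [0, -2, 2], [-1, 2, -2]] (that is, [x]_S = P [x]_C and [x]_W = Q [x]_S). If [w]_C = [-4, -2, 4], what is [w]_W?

[-18, -12, 24]

Apply P to get S-coordinates [-12, 0, -6], then Q to get W-coordinates.
The result is [w]_W = [-18, -12, 24].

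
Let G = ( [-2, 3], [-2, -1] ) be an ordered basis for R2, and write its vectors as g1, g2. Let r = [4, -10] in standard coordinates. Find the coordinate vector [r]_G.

[r]_G is the unique c with M c = r, where M has columns g1, g2.
System: -2c_1 - 2c_2 = 4, 3c_1 - c_2 = -10; solving gives c_1 = -3, c_2 = 1.
Check: -3g1 + g2 = [4, -10].

[-3, 1]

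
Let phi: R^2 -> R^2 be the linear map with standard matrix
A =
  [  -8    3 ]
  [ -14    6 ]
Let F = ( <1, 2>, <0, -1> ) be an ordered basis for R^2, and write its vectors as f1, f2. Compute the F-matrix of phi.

[[-2, -3], [-2, 0]]

The j-th column of [phi]_F is [phi(fj)]_F.
phi(f1) = A f1 = <-2, -2> = -2f1 - 2f2, so column 1 is <-2, -2>.
Repeating for f2 and assembling the columns gives [[-2, -3], [-2, 0]].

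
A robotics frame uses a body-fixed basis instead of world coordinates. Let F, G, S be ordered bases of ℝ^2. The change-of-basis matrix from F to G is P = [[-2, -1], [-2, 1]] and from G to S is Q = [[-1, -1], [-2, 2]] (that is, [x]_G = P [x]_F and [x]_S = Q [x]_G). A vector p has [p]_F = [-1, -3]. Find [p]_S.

Composing the changes, [p]_S = Q P [p]_F.
Q P = [[4, 0], [0, 4]]; applying this to [-1, -3] gives [-4, -12].

[-4, -12]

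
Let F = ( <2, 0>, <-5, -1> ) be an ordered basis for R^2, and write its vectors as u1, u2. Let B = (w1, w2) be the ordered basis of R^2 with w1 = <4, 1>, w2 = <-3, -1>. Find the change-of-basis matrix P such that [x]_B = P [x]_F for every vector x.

Let M have columns uj and N have columns wj. Then for every x, N [x]_B = x = M [x]_F, so P = N^(-1) M.
Since det N = -1, N^(-1) has integer entries; multiplying gives P = [[2, -2], [2, -1]].

[[2, -2], [2, -1]]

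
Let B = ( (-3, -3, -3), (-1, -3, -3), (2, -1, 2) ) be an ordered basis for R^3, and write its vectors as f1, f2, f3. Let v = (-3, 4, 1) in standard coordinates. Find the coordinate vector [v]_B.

[v]_B is the unique c with M c = v, where M has columns f1, ..., f3.
Row-reducing the augmented matrix [M | v] gives c = (1, -2, -1).
Check: f1 - 2f2 - f3 = (-3, 4, 1).

(1, -2, -1)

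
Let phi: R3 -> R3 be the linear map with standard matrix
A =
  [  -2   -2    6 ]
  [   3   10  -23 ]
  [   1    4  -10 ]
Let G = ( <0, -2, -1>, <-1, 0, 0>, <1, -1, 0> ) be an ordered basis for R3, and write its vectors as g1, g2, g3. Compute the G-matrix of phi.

[[-2, 1, 3], [3, -1, 1], [1, 1, 1]]

The j-th column of [phi]_G is [phi(gj)]_G.
phi(g1) = A g1 = <-2, 3, 2> = -2g1 + 3g2 + g3, so column 1 is <-2, 3, 1>.
Repeating for g2, g3 and assembling the columns gives [[-2, 1, 3], [3, -1, 1], [1, 1, 1]].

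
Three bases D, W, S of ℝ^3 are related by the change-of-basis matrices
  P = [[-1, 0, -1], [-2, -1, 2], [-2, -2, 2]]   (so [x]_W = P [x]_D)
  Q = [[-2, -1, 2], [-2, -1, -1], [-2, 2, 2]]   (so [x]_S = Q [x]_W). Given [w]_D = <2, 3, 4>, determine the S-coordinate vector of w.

Composing the changes, [w]_S = Q P [w]_D.
Q P = [[0, -3, 4], [6, 3, -2], [-6, -6, 10]]; applying this to <2, 3, 4> gives <7, 13, 10>.

<7, 13, 10>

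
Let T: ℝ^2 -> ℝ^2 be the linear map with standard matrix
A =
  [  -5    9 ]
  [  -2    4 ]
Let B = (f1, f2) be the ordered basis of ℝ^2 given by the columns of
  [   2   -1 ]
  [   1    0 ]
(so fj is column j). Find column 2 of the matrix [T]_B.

Column 2 of [T]_B is the B-coordinate vector of T(f2).
In standard coordinates T(f2) = A f2 = [5, 2].
Converting to B: [5, 2] = 2f1 - f2, so the coordinate vector is [2, -1].

[2, -1]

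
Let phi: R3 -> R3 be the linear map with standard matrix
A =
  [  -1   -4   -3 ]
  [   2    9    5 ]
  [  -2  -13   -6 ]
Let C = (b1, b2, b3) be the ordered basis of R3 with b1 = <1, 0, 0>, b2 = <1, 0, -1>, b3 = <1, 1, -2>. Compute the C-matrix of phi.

[[-1, 3, -1], [-2, 2, 1], [2, -3, 1]]

With P the matrix whose columns are b1, ..., b3, [phi]_C = P^(-1) A P.
Column by column: phi(b1) = A b1 = <-1, 2, -2>; its C-coordinates <-1, -2, 2> give column 1.
Continuing for each basis vector yields [phi]_C = [[-1, 3, -1], [-2, 2, 1], [2, -3, 1]].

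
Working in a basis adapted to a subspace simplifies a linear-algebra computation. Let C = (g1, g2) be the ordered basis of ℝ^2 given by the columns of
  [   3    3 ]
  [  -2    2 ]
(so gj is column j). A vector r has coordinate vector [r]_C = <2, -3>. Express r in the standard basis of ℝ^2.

<-3, -10>

By definition r = 2g1 - 3g2.
Summing componentwise gives <-3, -10>.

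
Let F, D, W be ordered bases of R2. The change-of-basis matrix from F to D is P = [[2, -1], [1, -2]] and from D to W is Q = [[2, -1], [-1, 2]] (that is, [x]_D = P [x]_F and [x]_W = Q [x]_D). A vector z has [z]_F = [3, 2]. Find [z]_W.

Apply P to get D-coordinates [4, -1], then Q to get W-coordinates.
The result is [z]_W = [9, -6].

[9, -6]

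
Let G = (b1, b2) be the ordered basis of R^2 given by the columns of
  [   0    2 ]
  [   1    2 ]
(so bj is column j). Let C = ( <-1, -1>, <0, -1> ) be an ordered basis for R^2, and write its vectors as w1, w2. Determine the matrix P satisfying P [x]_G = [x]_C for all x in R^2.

Take x = bj: its G-coordinates are the j-th standard unit vector, so P e_j — column j of P — equals [bj]_C.
b1 = 0·w1 - w2, giving column 1 = <0, -1>; repeating for each j gives P = [[0, -2], [-1, 0]].

[[0, -2], [-1, 0]]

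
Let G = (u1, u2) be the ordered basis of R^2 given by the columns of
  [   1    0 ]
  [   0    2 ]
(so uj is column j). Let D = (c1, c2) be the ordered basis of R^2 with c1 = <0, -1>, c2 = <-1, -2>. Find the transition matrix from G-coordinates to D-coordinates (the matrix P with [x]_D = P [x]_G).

[[2, -2], [-1, 0]]

Let M have columns uj and N have columns cj. Then for every x, N [x]_D = x = M [x]_G, so P = N^(-1) M.
Since det N = -1, N^(-1) has integer entries; multiplying gives P = [[2, -2], [-1, 0]].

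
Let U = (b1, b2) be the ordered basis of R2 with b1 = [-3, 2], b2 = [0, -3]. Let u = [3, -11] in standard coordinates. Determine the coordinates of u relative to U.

Write u = c_1 b1 + c_2 b2 and solve for the c_i.
System: -3c_1 + 0c_2 = 3, 2c_1 - 3c_2 = -11; solving gives c_1 = -1, c_2 = 3.
Check: -b1 + 3b2 = [3, -11].

[-1, 3]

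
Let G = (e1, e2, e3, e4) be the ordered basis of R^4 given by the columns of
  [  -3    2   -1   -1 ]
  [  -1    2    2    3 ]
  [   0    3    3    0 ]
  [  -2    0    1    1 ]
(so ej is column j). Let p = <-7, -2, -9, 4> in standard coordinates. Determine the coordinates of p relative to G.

Write p = c_1 e1 + ... + c_4 e4 and solve for the c_i.
Solving this 4x4 system gives c = (-1, -4, 1, 1).
Check: -e1 - 4e2 + e3 + e4 = <-7, -2, -9, 4>.

<-1, -4, 1, 1>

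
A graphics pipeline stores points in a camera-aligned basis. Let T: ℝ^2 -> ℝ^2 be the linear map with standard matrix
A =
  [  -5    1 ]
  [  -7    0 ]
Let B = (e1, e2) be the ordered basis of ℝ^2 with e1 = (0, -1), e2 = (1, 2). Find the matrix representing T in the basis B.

[[-2, 1], [-1, -3]]

Let P have columns e1, e2. Then [T]_B = P^(-1) A P.
Here det P = 1, so P^(-1) is integer; computing A P first and then P^(-1)(A P) gives [[-2, 1], [-1, -3]].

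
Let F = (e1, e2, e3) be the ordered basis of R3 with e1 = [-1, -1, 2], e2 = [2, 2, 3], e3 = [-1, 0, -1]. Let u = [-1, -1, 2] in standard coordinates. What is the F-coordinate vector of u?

[1, 0, 0]

We seek scalars with c_1 e1 + ... + c_3 e3 = u; equivalently solve M c = u where the columns of M are e1, ..., e3.
Solving this 3x3 system gives c = (1, 0, 0).
Check: e1 + 0·e2 + 0·e3 = [-1, -1, 2].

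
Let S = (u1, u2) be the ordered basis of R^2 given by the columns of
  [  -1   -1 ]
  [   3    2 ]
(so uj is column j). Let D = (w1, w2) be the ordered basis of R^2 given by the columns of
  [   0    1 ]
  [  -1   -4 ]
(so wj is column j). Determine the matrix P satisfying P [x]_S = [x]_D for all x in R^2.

Let M have columns uj and N have columns wj. Then for every x, N [x]_D = x = M [x]_S, so P = N^(-1) M.
Since det N = 1, N^(-1) has integer entries; multiplying gives P = [[1, 2], [-1, -1]].

[[1, 2], [-1, -1]]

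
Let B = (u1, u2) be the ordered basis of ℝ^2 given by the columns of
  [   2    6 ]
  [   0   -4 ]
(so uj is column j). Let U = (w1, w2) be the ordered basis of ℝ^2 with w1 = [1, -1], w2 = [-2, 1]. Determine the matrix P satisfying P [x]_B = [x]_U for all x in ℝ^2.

Take x = uj: its B-coordinates are the j-th standard unit vector, so P e_j — column j of P — equals [uj]_U.
u1 = -2w1 - 2w2, giving column 1 = [-2, -2]; repeating for each j gives P = [[-2, 2], [-2, -2]].

[[-2, 2], [-2, -2]]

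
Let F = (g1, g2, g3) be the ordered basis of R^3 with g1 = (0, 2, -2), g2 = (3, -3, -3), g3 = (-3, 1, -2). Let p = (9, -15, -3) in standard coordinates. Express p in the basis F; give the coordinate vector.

We seek scalars with c_1 g1 + ... + c_3 g3 = p; equivalently solve M c = p where the columns of M are g1, ..., g3.
Gaussian elimination on [M | p] yields c = (-3, 3, 0).
Check: -3g1 + 3g2 + 0·g3 = (9, -15, -3).

(-3, 3, 0)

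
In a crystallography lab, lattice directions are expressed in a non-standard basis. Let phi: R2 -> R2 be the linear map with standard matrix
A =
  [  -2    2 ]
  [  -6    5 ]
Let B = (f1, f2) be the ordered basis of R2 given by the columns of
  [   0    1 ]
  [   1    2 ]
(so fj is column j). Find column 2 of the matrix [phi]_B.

Compute phi(f2) = A f2 = <2, 4> in standard coordinates.
Then write this in B-coordinates: solve for y in y_1 f1 + y_2 f2 = <2, 4>.
This gives y = <0, 2>, which is column 2 of [phi]_B.

<0, 2>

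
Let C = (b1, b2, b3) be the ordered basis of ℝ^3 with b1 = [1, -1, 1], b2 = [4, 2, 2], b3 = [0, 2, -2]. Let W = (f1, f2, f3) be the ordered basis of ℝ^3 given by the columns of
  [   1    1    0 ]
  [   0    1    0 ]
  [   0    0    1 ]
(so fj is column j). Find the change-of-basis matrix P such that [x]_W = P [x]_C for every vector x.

Take x = bj: its C-coordinates are the j-th standard unit vector, so P e_j — column j of P — equals [bj]_W.
b1 = 2f1 - f2 + f3, giving column 1 = [2, -1, 1]; repeating for each j gives P = [[2, 2, -2], [-1, 2, 2], [1, 2, -2]].

[[2, 2, -2], [-1, 2, 2], [1, 2, -2]]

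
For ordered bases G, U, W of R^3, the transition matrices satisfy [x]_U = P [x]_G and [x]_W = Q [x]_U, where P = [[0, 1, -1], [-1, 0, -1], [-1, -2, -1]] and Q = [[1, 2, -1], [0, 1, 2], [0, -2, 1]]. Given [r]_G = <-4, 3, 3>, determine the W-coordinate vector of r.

Apply P to get U-coordinates <0, 1, -5>, then Q to get W-coordinates.
The result is [r]_W = <7, -9, -7>.

<7, -9, -7>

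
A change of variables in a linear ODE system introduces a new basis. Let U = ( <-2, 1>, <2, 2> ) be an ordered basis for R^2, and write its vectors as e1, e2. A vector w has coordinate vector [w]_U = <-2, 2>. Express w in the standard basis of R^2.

By definition w = -2e1 + 2e2.
Summing componentwise gives <8, 2>.

<8, 2>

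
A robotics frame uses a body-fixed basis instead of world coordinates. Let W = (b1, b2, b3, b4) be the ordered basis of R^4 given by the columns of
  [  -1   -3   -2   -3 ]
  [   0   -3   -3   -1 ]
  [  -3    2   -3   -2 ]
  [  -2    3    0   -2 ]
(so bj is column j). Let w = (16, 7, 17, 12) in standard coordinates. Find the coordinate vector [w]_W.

[w]_W is the unique c with M c = w, where M has columns b1, ..., b4.
Gaussian elimination on [M | w] yields c = (-2, 0, -1, -4).
Check: -2b1 + 0·b2 - b3 - 4b4 = (16, 7, 17, 12).

(-2, 0, -1, -4)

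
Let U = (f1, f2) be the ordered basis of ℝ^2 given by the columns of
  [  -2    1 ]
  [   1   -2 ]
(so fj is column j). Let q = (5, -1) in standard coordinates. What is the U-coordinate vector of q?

(-3, -1)

[q]_U is the unique c with M c = q, where M has columns f1, f2.
System: -2c_1 + c_2 = 5, c_1 - 2c_2 = -1; solving gives c_1 = -3, c_2 = -1.
Check: -3f1 - f2 = (5, -1).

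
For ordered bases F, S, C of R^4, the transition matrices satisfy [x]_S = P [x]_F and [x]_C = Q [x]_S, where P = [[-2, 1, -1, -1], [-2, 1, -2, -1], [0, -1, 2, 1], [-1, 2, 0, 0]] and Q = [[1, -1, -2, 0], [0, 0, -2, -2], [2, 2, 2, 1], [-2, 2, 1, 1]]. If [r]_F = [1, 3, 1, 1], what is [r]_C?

[1, -10, -1, 3]

First [r]_S = P [r]_F = [-1, -2, 0, 5].
Then [r]_C = Q [r]_S = [1, -10, -1, 3].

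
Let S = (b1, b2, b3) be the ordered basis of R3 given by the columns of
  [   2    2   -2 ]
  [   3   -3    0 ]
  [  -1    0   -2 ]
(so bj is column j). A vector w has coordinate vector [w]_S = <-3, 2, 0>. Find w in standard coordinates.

<-2, -15, 3>

The coordinates say w = -3b1 + 2b2 + 0·b3; adding the scaled basis vectors gives <-2, -15, 3>.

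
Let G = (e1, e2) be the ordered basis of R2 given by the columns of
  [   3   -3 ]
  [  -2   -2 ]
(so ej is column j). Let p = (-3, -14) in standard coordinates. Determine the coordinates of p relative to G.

[p]_G is the unique c with M c = p, where M has columns e1, e2.
System: 3c_1 - 3c_2 = -3, -2c_1 - 2c_2 = -14; solving gives c_1 = 3, c_2 = 4.
Check: 3e1 + 4e2 = (-3, -14).

(3, 4)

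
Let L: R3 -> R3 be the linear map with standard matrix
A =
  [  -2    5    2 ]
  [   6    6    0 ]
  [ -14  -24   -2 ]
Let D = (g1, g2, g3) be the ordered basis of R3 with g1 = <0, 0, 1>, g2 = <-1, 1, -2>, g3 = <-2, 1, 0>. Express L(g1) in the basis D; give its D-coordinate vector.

Compute L(g1) = A g1 = <2, 0, -2> in standard coordinates.
Then write this in D-coordinates: solve for y in y_1 g1 + ... + y_3 g3 = <2, 0, -2>.
This gives y = <2, 2, -2>, which is column 1 of [L]_D.

<2, 2, -2>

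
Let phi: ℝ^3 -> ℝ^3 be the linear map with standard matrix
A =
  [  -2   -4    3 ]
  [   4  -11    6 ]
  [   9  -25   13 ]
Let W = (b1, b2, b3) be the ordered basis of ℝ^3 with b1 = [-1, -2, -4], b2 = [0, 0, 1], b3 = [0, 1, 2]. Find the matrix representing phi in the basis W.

[[2, -3, -2], [1, 1, -1], [-2, 0, -3]]

With P the matrix whose columns are b1, ..., b3, [phi]_W = P^(-1) A P.
Column by column: phi(b1) = A b1 = [-2, -6, -11]; its W-coordinates [2, 1, -2] give column 1.
Continuing for each basis vector yields [phi]_W = [[2, -3, -2], [1, 1, -1], [-2, 0, -3]].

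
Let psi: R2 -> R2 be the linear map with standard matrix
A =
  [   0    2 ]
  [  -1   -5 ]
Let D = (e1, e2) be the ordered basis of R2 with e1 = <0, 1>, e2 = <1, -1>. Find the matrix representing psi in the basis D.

With P the matrix whose columns are e1, e2, [psi]_D = P^(-1) A P.
Column by column: psi(e1) = A e1 = <2, -5>; its D-coordinates <-3, 2> give column 1.
Continuing for each basis vector yields [psi]_D = [[-3, 2], [2, -2]].

[[-3, 2], [2, -2]]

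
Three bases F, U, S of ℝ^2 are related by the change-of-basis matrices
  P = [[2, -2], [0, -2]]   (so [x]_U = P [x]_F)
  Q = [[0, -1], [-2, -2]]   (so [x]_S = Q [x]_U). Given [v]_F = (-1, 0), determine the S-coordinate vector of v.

First [v]_U = P [v]_F = (-2, 0).
Then [v]_S = Q [v]_U = (0, 4).

(0, 4)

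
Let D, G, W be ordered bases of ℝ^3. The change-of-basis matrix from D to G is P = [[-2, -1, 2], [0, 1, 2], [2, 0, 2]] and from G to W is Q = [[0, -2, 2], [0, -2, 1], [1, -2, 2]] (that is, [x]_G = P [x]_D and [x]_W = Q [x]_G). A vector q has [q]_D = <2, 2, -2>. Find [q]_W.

<4, 4, -6>

Composing the changes, [q]_W = Q P [q]_D.
Q P = [[4, -2, 0], [2, -2, -2], [2, -3, 2]]; applying this to <2, 2, -2> gives <4, 4, -6>.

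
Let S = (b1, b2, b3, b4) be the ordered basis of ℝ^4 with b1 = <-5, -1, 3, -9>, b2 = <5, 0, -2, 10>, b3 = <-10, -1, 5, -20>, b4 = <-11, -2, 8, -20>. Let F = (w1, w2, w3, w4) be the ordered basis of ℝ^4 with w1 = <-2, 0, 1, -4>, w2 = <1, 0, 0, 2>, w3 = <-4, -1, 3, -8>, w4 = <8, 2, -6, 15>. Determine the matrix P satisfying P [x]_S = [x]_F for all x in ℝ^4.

[[0, -2, 2, 2], [-1, 1, -2, 1], [-1, 0, 1, -2], [-1, 0, 0, -2]]

Take x = bj: its S-coordinates are the j-th standard unit vector, so P e_j — column j of P — equals [bj]_F.
b1 = 0·w1 - w2 - w3 - w4, giving column 1 = <0, -1, -1, -1>; repeating for each j gives P = [[0, -2, 2, 2], [-1, 1, -2, 1], [-1, 0, 1, -2], [-1, 0, 0, -2]].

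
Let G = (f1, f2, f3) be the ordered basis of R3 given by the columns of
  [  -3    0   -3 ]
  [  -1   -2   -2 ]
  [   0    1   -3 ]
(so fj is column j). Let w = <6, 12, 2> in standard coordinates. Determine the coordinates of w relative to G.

<0, -4, -2>

We seek scalars with c_1 f1 + ... + c_3 f3 = w; equivalently solve M c = w where the columns of M are f1, ..., f3.
Gaussian elimination on [M | w] yields c = (0, -4, -2).
Check: 0·f1 - 4f2 - 2f3 = <6, 12, 2>.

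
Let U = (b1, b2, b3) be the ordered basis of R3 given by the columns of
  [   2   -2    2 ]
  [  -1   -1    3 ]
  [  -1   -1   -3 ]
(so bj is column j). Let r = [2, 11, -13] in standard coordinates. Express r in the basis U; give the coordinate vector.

[r]_U is the unique c with M c = r, where M has columns b1, ..., b3.
Row-reducing the augmented matrix [M | r] gives c = (-1, 2, 4).
Check: -b1 + 2b2 + 4b3 = [2, 11, -13].

[-1, 2, 4]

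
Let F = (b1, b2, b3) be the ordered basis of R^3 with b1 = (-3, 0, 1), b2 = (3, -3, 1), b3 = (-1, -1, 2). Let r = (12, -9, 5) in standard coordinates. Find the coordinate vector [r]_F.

(-3, 2, 3)

Write r = c_1 b1 + ... + c_3 b3 and solve for the c_i.
Row-reducing the augmented matrix [M | r] gives c = (-3, 2, 3).
Check: -3b1 + 2b2 + 3b3 = (12, -9, 5).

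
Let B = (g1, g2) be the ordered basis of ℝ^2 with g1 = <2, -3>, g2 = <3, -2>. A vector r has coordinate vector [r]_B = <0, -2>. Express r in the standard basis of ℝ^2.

By definition r = 0·g1 - 2g2.
Summing componentwise gives <-6, 4>.

<-6, 4>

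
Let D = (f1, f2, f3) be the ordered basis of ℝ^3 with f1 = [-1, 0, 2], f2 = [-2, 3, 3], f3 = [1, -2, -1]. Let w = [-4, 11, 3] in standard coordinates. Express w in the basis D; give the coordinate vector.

[w]_D is the unique c with M c = w, where M has columns f1, ..., f3.
Row-reducing the augmented matrix [M | w] gives c = (-2, 1, -4).
Check: -2f1 + f2 - 4f3 = [-4, 11, 3].

[-2, 1, -4]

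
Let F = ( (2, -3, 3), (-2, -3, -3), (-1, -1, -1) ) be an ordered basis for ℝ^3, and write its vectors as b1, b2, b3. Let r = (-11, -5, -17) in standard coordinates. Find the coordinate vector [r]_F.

(-2, 4, -1)

We seek scalars with c_1 b1 + ... + c_3 b3 = r; equivalently solve M c = r where the columns of M are b1, ..., b3.
Solving this 3x3 system gives c = (-2, 4, -1).
Check: -2b1 + 4b2 - b3 = (-11, -5, -17).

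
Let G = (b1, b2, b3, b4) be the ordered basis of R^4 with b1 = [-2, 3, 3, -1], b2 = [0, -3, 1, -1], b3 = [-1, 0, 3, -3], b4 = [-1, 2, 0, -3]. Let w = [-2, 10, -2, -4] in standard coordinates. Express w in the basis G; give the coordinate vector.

[0, -2, 0, 2]

[w]_G is the unique c with M c = w, where M has columns b1, ..., b4.
Solving this 4x4 system gives c = (0, -2, 0, 2).
Check: 0·b1 - 2b2 + 0·b3 + 2b4 = [-2, 10, -2, -4].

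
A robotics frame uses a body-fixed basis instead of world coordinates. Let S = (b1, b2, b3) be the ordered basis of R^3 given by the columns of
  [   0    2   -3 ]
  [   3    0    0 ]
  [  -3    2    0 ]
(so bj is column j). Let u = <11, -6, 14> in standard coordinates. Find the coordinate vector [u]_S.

<-2, 4, -1>

[u]_S is the unique c with M c = u, where M has columns b1, ..., b3.
Row-reducing the augmented matrix [M | u] gives c = (-2, 4, -1).
Check: -2b1 + 4b2 - b3 = <11, -6, 14>.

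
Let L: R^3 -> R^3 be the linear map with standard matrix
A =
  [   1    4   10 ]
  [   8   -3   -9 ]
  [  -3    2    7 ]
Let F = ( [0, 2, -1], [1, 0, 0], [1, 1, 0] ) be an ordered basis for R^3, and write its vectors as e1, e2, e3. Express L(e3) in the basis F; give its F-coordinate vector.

Column 3 of [L]_F is the F-coordinate vector of L(e3).
In standard coordinates L(e3) = A e3 = [5, 5, -1].
Converting to F: [5, 5, -1] = e1 + 2e2 + 3e3, so the coordinate vector is [1, 2, 3].

[1, 2, 3]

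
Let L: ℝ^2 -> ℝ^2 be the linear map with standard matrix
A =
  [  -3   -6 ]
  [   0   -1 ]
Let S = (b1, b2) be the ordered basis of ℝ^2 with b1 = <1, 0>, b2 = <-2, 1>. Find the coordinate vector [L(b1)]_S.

Column 1 of [L]_S is the S-coordinate vector of L(b1).
In standard coordinates L(b1) = A b1 = <-3, 0>.
Converting to S: <-3, 0> = -3b1 + 0·b2, so the coordinate vector is <-3, 0>.

<-3, 0>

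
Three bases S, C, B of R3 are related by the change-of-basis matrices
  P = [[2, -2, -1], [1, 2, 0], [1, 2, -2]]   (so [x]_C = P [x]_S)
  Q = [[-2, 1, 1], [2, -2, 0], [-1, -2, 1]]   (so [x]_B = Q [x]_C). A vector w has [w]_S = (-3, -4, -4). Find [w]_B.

(-26, 34, 13)

Apply P to get C-coordinates (6, -11, -3), then Q to get B-coordinates.
The result is [w]_B = (-26, 34, 13).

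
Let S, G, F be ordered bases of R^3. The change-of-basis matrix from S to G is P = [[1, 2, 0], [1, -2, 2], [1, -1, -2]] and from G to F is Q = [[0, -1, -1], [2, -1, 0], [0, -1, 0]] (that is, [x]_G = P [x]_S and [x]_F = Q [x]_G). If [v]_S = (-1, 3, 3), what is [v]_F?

First [v]_G = P [v]_S = (5, -1, -10).
Then [v]_F = Q [v]_G = (11, 11, 1).

(11, 11, 1)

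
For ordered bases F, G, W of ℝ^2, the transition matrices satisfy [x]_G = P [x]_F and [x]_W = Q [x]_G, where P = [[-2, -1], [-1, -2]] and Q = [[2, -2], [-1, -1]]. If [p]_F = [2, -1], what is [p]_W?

Composing the changes, [p]_W = Q P [p]_F.
Q P = [[-2, 2], [3, 3]]; applying this to [2, -1] gives [-6, 3].

[-6, 3]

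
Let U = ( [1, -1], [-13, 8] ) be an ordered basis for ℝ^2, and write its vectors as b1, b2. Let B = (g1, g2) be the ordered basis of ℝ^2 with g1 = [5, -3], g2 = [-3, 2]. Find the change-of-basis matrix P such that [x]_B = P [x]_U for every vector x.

Let M have columns bj and N have columns gj. Then for every x, N [x]_B = x = M [x]_U, so P = N^(-1) M.
Since det N = 1, N^(-1) has integer entries; multiplying gives P = [[-1, -2], [-2, 1]].

[[-1, -2], [-2, 1]]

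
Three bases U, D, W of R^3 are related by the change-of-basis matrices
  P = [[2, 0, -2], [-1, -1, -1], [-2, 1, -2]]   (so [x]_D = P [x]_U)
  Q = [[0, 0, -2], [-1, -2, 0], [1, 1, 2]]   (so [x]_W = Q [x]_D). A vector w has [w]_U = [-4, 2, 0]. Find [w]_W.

[-20, 4, 14]

First [w]_D = P [w]_U = [-8, 2, 10].
Then [w]_W = Q [w]_D = [-20, 4, 14].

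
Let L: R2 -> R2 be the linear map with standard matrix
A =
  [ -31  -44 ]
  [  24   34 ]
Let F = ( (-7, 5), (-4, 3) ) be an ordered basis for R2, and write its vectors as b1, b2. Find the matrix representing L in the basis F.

Let P have columns b1, b2. Then [L]_F = P^(-1) A P.
Here det P = -1, so P^(-1) is integer; computing A P first and then P^(-1)(A P) gives [[1, 0], [-1, 2]].

[[1, 0], [-1, 2]]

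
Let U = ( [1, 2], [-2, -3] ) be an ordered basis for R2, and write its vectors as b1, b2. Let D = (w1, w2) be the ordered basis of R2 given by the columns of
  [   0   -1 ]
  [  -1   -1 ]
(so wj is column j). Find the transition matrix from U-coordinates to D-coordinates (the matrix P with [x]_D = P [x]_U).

[[-1, 1], [-1, 2]]

Column j of P is [bj]_D, since P maps U-coordinates to D-coordinates.
Expressing b1 in D: b1 = -w1 - w2, so column 1 of P is [-1, -1].
Doing the same for each bj gives P = [[-1, 1], [-1, 2]].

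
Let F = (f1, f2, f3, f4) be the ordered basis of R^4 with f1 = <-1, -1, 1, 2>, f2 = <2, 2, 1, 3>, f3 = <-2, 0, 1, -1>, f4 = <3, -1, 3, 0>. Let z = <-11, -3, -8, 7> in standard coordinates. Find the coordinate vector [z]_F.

<4, -1, -2, -3>

We seek scalars with c_1 f1 + ... + c_4 f4 = z; equivalently solve M c = z where the columns of M are f1, ..., f4.
Row-reducing the augmented matrix [M | z] gives c = (4, -1, -2, -3).
Check: 4f1 - f2 - 2f3 - 3f4 = <-11, -3, -8, 7>.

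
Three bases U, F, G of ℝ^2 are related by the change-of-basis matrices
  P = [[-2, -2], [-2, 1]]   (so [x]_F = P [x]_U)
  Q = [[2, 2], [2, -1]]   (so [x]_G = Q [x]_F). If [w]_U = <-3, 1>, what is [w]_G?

First [w]_F = P [w]_U = <4, 7>.
Then [w]_G = Q [w]_F = <22, 1>.

<22, 1>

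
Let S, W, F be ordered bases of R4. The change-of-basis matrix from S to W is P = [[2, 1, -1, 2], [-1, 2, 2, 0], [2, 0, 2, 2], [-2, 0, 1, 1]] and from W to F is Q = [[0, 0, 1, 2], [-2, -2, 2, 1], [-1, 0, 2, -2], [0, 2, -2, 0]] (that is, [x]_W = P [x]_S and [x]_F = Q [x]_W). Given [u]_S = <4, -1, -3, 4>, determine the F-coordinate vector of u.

Composing the changes, [u]_F = Q P [u]_S.
Q P = [[-2, 0, 4, 4], [0, -6, 3, 1], [6, -1, 3, 0], [-6, 4, 0, -4]]; applying this to <4, -1, -3, 4> gives <-4, 1, 16, -44>.

<-4, 1, 16, -44>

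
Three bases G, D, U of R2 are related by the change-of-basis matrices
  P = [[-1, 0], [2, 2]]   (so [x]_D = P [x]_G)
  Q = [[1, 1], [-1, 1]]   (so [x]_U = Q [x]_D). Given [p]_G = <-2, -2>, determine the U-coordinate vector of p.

Composing the changes, [p]_U = Q P [p]_G.
Q P = [[1, 2], [3, 2]]; applying this to <-2, -2> gives <-6, -10>.

<-6, -10>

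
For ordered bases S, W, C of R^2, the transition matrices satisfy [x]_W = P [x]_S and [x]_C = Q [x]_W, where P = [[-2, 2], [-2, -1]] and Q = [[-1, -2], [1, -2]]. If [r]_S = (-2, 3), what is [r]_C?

(-12, 8)

First [r]_W = P [r]_S = (10, 1).
Then [r]_C = Q [r]_W = (-12, 8).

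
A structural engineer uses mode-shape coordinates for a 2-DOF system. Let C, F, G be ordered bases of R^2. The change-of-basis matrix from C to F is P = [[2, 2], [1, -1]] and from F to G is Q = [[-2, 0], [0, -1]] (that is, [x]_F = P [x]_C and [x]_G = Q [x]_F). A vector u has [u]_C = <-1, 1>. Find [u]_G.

First [u]_F = P [u]_C = <0, -2>.
Then [u]_G = Q [u]_F = <0, 2>.

<0, 2>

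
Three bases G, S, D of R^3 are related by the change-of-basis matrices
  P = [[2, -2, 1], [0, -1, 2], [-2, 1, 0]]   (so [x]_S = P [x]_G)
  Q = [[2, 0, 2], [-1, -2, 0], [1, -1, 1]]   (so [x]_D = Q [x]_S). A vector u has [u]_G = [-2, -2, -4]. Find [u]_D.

First [u]_S = P [u]_G = [-4, -6, 2].
Then [u]_D = Q [u]_S = [-4, 16, 4].

[-4, 16, 4]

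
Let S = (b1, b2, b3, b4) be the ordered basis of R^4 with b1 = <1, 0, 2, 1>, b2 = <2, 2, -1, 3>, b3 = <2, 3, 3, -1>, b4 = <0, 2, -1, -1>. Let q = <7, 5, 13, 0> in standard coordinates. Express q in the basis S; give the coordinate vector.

Write q = c_1 b1 + ... + c_4 b4 and solve for the c_i.
Row-reducing the augmented matrix [M | q] gives c = (1, 0, 3, -2).
Check: b1 + 0·b2 + 3b3 - 2b4 = <7, 5, 13, 0>.

<1, 0, 3, -2>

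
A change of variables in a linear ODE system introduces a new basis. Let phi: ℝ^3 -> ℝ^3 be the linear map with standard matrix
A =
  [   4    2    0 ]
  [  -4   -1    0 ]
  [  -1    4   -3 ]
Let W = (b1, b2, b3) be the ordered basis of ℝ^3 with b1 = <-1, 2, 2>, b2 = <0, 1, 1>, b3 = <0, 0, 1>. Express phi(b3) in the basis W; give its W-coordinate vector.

Compute phi(b3) = A b3 = <0, 0, -3> in standard coordinates.
Then write this in W-coordinates: solve for y in y_1 b1 + ... + y_3 b3 = <0, 0, -3>.
This gives y = <0, 0, -3>, which is column 3 of [phi]_W.

<0, 0, -3>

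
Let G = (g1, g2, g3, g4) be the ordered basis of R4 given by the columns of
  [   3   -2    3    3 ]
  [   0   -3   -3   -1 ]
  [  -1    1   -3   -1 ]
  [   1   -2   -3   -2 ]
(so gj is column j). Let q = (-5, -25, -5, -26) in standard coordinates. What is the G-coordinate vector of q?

[q]_G is the unique c with M c = q, where M has columns g1, ..., g4.
Gaussian elimination on [M | q] yields c = (-4, 4, 4, 1).
Check: -4g1 + 4g2 + 4g3 + g4 = (-5, -25, -5, -26).

(-4, 4, 4, 1)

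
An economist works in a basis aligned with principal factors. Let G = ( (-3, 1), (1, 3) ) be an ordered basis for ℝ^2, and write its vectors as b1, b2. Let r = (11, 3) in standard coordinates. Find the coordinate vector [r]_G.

(-3, 2)

Write r = c_1 b1 + c_2 b2 and solve for the c_i.
System: -3c_1 + c_2 = 11, c_1 + 3c_2 = 3; solving gives c_1 = -3, c_2 = 2.
Check: -3b1 + 2b2 = (11, 3).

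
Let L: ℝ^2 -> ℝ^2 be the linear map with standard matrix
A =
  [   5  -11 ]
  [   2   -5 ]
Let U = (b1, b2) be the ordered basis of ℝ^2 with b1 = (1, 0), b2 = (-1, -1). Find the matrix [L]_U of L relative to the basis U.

The j-th column of [L]_U is [L(bj)]_U.
L(b1) = A b1 = (5, 2) = 3b1 - 2b2, so column 1 is (3, -2).
Repeating for b2 and assembling the columns gives [[3, 3], [-2, -3]].

[[3, 3], [-2, -3]]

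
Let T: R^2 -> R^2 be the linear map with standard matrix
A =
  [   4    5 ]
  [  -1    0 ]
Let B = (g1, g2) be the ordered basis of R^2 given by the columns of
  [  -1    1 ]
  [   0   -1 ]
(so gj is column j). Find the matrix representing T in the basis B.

[[3, 2], [-1, 1]]

With P the matrix whose columns are g1, g2, [T]_B = P^(-1) A P.
Column by column: T(g1) = A g1 = (-4, 1); its B-coordinates (3, -1) give column 1.
Continuing for each basis vector yields [T]_B = [[3, 2], [-1, 1]].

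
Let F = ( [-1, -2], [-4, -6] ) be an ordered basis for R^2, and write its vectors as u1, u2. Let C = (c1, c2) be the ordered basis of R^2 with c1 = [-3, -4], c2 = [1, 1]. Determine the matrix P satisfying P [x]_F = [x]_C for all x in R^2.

[[1, 2], [2, 2]]

Take x = uj: its F-coordinates are the j-th standard unit vector, so P e_j — column j of P — equals [uj]_C.
u1 = c1 + 2c2, giving column 1 = [1, 2]; repeating for each j gives P = [[1, 2], [2, 2]].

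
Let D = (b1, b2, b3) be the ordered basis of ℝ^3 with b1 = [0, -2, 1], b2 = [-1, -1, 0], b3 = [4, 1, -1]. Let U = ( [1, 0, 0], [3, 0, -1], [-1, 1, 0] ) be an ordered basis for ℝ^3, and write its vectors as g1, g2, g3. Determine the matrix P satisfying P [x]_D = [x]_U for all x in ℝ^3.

Take x = bj: its D-coordinates are the j-th standard unit vector, so P e_j — column j of P — equals [bj]_U.
b1 = g1 - g2 - 2g3, giving column 1 = [1, -1, -2]; repeating for each j gives P = [[1, -2, 2], [-1, 0, 1], [-2, -1, 1]].

[[1, -2, 2], [-1, 0, 1], [-2, -1, 1]]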